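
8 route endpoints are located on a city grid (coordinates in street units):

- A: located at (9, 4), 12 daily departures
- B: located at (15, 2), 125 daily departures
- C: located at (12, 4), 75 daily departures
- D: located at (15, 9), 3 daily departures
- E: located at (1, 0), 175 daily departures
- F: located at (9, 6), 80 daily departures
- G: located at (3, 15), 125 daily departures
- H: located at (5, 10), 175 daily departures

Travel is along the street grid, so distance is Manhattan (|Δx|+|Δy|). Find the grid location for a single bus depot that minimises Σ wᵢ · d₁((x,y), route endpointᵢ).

(5, 4)

Manhattan distance separates: Σwᵢ(|x−xᵢ|+|y−yᵢ|) = Σwᵢ|x−xᵢ| + Σwᵢ|y−yᵢ|, so x and y are optimised independently as 1-D weighted medians.
Total weight W = 770; half = 385.
x-coordinate, sorted with cumulative weight:
  x=1 (E, w=175) cum 175
  x=3 (G, w=125) cum 300
  x=5 (H, w=175) cum 475  ← median
  x=9 (A, w=12) cum 487
  x=9 (F, w=80) cum 567
  x=12 (C, w=75) cum 642
  x=15 (B, w=125) cum 767
  x=15 (D, w=3) cum 770
⇒ x* = 5
y-coordinate, sorted with cumulative weight:
  y=0 (E, w=175) cum 175
  y=2 (B, w=125) cum 300
  y=4 (A, w=12) cum 312
  y=4 (C, w=75) cum 387  ← median
  y=6 (F, w=80) cum 467
  y=9 (D, w=3) cum 470
  y=10 (H, w=175) cum 645
  y=15 (G, w=125) cum 770
⇒ y* = 4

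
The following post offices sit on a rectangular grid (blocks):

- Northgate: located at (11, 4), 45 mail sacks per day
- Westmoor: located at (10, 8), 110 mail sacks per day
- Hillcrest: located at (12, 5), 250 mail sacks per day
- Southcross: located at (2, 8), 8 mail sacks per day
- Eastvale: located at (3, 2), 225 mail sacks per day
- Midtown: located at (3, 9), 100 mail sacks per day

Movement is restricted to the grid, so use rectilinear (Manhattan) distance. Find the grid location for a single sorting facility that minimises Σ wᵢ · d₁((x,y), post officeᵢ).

Manhattan distance separates: Σwᵢ(|x−xᵢ|+|y−yᵢ|) = Σwᵢ|x−xᵢ| + Σwᵢ|y−yᵢ|, so x and y are optimised independently as 1-D weighted medians.
Total weight W = 738; half = 369.
x-coordinate, sorted with cumulative weight:
  x=2 (Southcross, w=8) cum 8
  x=3 (Eastvale, w=225) cum 233
  x=3 (Midtown, w=100) cum 333
  x=10 (Westmoor, w=110) cum 443  ← median
  x=11 (Northgate, w=45) cum 488
  x=12 (Hillcrest, w=250) cum 738
⇒ x* = 10
y-coordinate, sorted with cumulative weight:
  y=2 (Eastvale, w=225) cum 225
  y=4 (Northgate, w=45) cum 270
  y=5 (Hillcrest, w=250) cum 520  ← median
  y=8 (Westmoor, w=110) cum 630
  y=8 (Southcross, w=8) cum 638
  y=9 (Midtown, w=100) cum 738
⇒ y* = 5

(10, 5)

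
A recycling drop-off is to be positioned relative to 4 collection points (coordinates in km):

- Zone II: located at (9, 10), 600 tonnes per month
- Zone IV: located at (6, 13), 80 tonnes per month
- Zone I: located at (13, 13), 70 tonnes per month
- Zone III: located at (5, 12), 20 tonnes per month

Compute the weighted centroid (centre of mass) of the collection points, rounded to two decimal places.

(8.95, 10.64)

The minimiser of Σwᵢ‖p−pᵢ‖² is the weighted centroid p* = (Σwᵢpᵢ)/(Σwᵢ).
Σwᵢ = 770.
Σwᵢxᵢ = 600·9 + 80·6 + 70·13 + 20·5 = 6890.
Σwᵢyᵢ = 600·10 + 80·13 + 70·13 + 20·12 = 8190.
x* = 6890/770 = 8.95, y* = 8190/770 = 10.64.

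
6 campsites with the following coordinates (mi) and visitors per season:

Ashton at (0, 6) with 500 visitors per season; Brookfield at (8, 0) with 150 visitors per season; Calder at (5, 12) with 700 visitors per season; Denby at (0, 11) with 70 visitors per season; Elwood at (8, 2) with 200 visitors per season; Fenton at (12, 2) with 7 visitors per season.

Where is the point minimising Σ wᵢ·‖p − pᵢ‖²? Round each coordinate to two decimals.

The minimiser of Σwᵢ‖p−pᵢ‖² is the weighted centroid p* = (Σwᵢpᵢ)/(Σwᵢ).
Σwᵢ = 1627.
Σwᵢxᵢ = 500·0 + 150·8 + 700·5 + 70·0 + 200·8 + 7·12 = 6384.
Σwᵢyᵢ = 500·6 + 150·0 + 700·12 + 70·11 + 200·2 + 7·2 = 12584.
x* = 6384/1627 = 3.92, y* = 12584/1627 = 7.73.

(3.92, 7.73)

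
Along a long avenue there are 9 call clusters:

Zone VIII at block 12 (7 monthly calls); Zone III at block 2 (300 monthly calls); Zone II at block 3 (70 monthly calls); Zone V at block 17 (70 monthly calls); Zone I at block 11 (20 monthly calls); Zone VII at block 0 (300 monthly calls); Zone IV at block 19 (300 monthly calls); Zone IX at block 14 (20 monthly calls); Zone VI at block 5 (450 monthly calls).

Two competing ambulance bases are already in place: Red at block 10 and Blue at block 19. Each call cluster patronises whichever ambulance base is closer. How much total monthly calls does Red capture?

1167

The indifferent point is the midpoint (10+19)/2 = 14.5; call clusters left of it (closer to Red at 10) go to Red, those right go to Blue.
  Zone VII at 0 (w=300) → Red
  Zone III at 2 (w=300) → Red
  Zone II at 3 (w=70) → Red
  Zone VI at 5 (w=450) → Red
  Zone I at 11 (w=20) → Red
  Zone VIII at 12 (w=7) → Red
  Zone IX at 14 (w=20) → Red
  Zone V at 17 (w=70) → Blue
  Zone IV at 19 (w=300) → Blue
Red captures 1167; Blue captures 370.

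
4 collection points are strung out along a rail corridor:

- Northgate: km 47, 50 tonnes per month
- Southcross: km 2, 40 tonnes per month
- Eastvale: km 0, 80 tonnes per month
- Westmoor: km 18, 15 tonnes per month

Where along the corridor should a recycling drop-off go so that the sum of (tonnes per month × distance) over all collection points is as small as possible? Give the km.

For a sum of weighted absolute distances on a line, the optimum is the weighted median (not the mean). Total weight W = 185; half-weight = 92.5.
Sort by position and accumulate weight:
  km 0 (Eastvale, w=80) → cum 80
  km 2 (Southcross, w=40) → cum 120  ≥ 92.5 → median here
  km 18 (Westmoor, w=15) → cum 135
  km 47 (Northgate, w=50) → cum 185
Optimal location: km 2.

x = 2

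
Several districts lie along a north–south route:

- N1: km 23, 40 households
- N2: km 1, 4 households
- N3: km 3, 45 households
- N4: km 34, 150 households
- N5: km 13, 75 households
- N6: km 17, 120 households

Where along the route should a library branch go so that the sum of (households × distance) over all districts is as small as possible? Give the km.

x = 17

For a sum of weighted absolute distances on a line, the optimum is the weighted median (not the mean). Total weight W = 434; half-weight = 217.
Sort by position and accumulate weight:
  km 1 (N2, w=4) → cum 4
  km 3 (N3, w=45) → cum 49
  km 13 (N5, w=75) → cum 124
  km 17 (N6, w=120) → cum 244  ≥ 217 → median here
  km 23 (N1, w=40) → cum 284
  km 34 (N4, w=150) → cum 434
Optimal location: km 17.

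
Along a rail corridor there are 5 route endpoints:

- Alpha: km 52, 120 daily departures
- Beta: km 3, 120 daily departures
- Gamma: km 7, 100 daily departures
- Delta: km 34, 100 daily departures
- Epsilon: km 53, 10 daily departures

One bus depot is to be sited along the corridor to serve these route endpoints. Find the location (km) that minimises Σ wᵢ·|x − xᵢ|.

For a sum of weighted absolute distances on a line, the optimum is the weighted median (not the mean). Total weight W = 450; half-weight = 225.
Sort by position and accumulate weight:
  km 3 (Beta, w=120) → cum 120
  km 7 (Gamma, w=100) → cum 220
  km 34 (Delta, w=100) → cum 320  ≥ 225 → median here
  km 52 (Alpha, w=120) → cum 440
  km 53 (Epsilon, w=10) → cum 450
Optimal location: km 34.

x = 34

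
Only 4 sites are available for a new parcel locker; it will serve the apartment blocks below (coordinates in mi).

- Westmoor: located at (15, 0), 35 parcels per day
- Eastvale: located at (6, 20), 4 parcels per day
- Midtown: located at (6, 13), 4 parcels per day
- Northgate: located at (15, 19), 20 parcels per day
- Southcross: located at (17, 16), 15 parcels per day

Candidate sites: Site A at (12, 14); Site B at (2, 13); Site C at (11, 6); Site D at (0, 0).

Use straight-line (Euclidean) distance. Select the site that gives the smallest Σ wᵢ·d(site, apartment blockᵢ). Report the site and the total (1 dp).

Total weighted distance at each candidate:
  Site A (12, 14): total = 756.8
  Site B (2, 13): total = 1207.5
  Site C (11, 6): total = 793.2
  Site D (0, 0): total = 1500.1
Minimum is at Site A with total 756.8 mi.

Site A, total 756.8 mi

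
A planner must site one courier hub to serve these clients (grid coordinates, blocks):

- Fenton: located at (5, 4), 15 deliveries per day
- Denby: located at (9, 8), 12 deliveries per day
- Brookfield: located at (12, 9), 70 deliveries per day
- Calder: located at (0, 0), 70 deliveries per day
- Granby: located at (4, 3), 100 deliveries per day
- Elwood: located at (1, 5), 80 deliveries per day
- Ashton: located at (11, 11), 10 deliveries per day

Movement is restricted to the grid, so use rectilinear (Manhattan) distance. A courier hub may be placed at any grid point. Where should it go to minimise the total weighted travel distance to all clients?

Manhattan distance separates: Σwᵢ(|x−xᵢ|+|y−yᵢ|) = Σwᵢ|x−xᵢ| + Σwᵢ|y−yᵢ|, so x and y are optimised independently as 1-D weighted medians.
Total weight W = 357; half = 178.5.
x-coordinate, sorted with cumulative weight:
  x=0 (Calder, w=70) cum 70
  x=1 (Elwood, w=80) cum 150
  x=4 (Granby, w=100) cum 250  ← median
  x=5 (Fenton, w=15) cum 265
  x=9 (Denby, w=12) cum 277
  x=11 (Ashton, w=10) cum 287
  x=12 (Brookfield, w=70) cum 357
⇒ x* = 4
y-coordinate, sorted with cumulative weight:
  y=0 (Calder, w=70) cum 70
  y=3 (Granby, w=100) cum 170
  y=4 (Fenton, w=15) cum 185  ← median
  y=5 (Elwood, w=80) cum 265
  y=8 (Denby, w=12) cum 277
  y=9 (Brookfield, w=70) cum 347
  y=11 (Ashton, w=10) cum 357
⇒ y* = 4

(4, 4)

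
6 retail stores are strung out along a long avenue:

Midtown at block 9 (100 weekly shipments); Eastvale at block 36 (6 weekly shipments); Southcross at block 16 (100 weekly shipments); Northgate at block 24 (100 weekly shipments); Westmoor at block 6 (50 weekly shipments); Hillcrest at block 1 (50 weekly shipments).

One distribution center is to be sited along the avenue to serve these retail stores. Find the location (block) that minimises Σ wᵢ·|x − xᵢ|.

x = 16

For a sum of weighted absolute distances on a line, the optimum is the weighted median (not the mean). Total weight W = 406; half-weight = 203.
Sort by position and accumulate weight:
  block 1 (Hillcrest, w=50) → cum 50
  block 6 (Westmoor, w=50) → cum 100
  block 9 (Midtown, w=100) → cum 200
  block 16 (Southcross, w=100) → cum 300  ≥ 203 → median here
  block 24 (Northgate, w=100) → cum 400
  block 36 (Eastvale, w=6) → cum 406
Optimal location: block 16.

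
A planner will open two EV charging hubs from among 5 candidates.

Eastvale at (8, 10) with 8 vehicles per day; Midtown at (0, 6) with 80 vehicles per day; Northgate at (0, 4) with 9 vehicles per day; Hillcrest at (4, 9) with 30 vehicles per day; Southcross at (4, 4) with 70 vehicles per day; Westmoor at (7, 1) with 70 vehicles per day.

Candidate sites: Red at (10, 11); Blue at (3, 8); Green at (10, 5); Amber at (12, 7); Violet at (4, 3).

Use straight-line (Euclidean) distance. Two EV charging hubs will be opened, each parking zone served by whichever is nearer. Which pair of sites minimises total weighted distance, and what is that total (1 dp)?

{Blue, Violet}, total 733.4

Evaluate every pair (each demand assigned to the nearer of the two):
  {Blue, Violet}: total = 733.4
  {Red, Violet}: total = 957.4
  {Amber, Violet}: total = 979.5
  {Green, Violet}: total = 982.6
  {Blue, Green}: total = 1057.6
  {Red, Blue}: total = 1246.7
  {Blue, Amber}: total = 1251.2
  {Red, Green}: total = 1877.9
  {Green, Amber}: total = 1926.6
  {Red, Amber}: total = 2356.7
Best pair: {Blue, Violet} with total 733.4.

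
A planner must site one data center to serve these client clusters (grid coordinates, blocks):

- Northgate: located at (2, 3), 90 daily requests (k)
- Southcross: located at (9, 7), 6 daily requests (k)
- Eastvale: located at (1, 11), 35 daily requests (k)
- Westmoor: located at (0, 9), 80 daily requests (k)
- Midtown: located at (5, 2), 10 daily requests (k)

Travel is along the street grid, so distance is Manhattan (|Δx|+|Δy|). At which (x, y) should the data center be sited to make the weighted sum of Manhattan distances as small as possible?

(1, 9)

Manhattan distance separates: Σwᵢ(|x−xᵢ|+|y−yᵢ|) = Σwᵢ|x−xᵢ| + Σwᵢ|y−yᵢ|, so x and y are optimised independently as 1-D weighted medians.
Total weight W = 221; half = 110.5.
x-coordinate, sorted with cumulative weight:
  x=0 (Westmoor, w=80) cum 80
  x=1 (Eastvale, w=35) cum 115  ← median
  x=2 (Northgate, w=90) cum 205
  x=5 (Midtown, w=10) cum 215
  x=9 (Southcross, w=6) cum 221
⇒ x* = 1
y-coordinate, sorted with cumulative weight:
  y=2 (Midtown, w=10) cum 10
  y=3 (Northgate, w=90) cum 100
  y=7 (Southcross, w=6) cum 106
  y=9 (Westmoor, w=80) cum 186  ← median
  y=11 (Eastvale, w=35) cum 221
⇒ y* = 9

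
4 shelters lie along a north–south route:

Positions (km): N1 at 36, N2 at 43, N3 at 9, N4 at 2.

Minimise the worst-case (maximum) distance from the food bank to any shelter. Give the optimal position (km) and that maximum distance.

location 22.5, max distance 20.5

The 1-center on a line is the midpoint of the two extreme points: leftmost at 2, rightmost at 43.
Optimal location = (2 + 43)/2 = 22.5; maximum distance = (43 − 2)/2 = 20.5.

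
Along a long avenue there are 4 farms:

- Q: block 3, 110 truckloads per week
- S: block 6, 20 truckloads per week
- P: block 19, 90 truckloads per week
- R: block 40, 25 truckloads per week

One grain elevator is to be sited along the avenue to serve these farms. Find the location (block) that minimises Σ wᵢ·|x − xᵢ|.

For a sum of weighted absolute distances on a line, the optimum is the weighted median (not the mean). Total weight W = 245; half-weight = 122.5.
Sort by position and accumulate weight:
  block 3 (Q, w=110) → cum 110
  block 6 (S, w=20) → cum 130  ≥ 122.5 → median here
  block 19 (P, w=90) → cum 220
  block 40 (R, w=25) → cum 245
Optimal location: block 6.

x = 6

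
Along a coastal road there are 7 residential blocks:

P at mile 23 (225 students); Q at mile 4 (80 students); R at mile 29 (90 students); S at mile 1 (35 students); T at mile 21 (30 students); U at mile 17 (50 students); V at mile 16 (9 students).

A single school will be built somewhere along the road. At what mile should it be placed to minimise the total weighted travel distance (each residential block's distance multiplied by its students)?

x = 23

For a sum of weighted absolute distances on a line, the optimum is the weighted median (not the mean). Total weight W = 519; half-weight = 259.5.
Sort by position and accumulate weight:
  mile 1 (S, w=35) → cum 35
  mile 4 (Q, w=80) → cum 115
  mile 16 (V, w=9) → cum 124
  mile 17 (U, w=50) → cum 174
  mile 21 (T, w=30) → cum 204
  mile 23 (P, w=225) → cum 429  ≥ 259.5 → median here
  mile 29 (R, w=90) → cum 519
Optimal location: mile 23.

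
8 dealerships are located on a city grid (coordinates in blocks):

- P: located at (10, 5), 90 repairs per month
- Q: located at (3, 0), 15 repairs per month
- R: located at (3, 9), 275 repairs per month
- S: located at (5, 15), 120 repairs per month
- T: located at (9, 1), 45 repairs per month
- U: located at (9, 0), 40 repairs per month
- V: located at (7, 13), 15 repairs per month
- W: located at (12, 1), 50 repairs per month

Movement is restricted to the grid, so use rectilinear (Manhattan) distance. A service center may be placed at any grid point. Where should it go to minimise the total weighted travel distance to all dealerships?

Manhattan distance separates: Σwᵢ(|x−xᵢ|+|y−yᵢ|) = Σwᵢ|x−xᵢ| + Σwᵢ|y−yᵢ|, so x and y are optimised independently as 1-D weighted medians.
Total weight W = 650; half = 325.
x-coordinate, sorted with cumulative weight:
  x=3 (Q, w=15) cum 15
  x=3 (R, w=275) cum 290
  x=5 (S, w=120) cum 410  ← median
  x=7 (V, w=15) cum 425
  x=9 (T, w=45) cum 470
  x=9 (U, w=40) cum 510
  x=10 (P, w=90) cum 600
  x=12 (W, w=50) cum 650
⇒ x* = 5
y-coordinate, sorted with cumulative weight:
  y=0 (Q, w=15) cum 15
  y=0 (U, w=40) cum 55
  y=1 (T, w=45) cum 100
  y=1 (W, w=50) cum 150
  y=5 (P, w=90) cum 240
  y=9 (R, w=275) cum 515  ← median
  y=13 (V, w=15) cum 530
  y=15 (S, w=120) cum 650
⇒ y* = 9

(5, 9)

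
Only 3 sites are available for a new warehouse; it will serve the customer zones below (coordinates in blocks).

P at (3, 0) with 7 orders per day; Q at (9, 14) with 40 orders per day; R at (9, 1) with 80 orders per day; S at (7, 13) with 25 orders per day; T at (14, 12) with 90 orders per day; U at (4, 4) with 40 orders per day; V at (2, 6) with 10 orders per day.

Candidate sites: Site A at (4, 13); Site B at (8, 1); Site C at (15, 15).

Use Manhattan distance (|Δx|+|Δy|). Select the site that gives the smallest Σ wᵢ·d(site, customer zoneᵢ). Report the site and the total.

Total weighted distance at each candidate:
  Site A (4, 13): total = 3213
  Site B (8, 1): total = 2927
  Site C (15, 15): total = 3779
Minimum is at Site B with total 2927 blocks.

Site B, total 2927 blocks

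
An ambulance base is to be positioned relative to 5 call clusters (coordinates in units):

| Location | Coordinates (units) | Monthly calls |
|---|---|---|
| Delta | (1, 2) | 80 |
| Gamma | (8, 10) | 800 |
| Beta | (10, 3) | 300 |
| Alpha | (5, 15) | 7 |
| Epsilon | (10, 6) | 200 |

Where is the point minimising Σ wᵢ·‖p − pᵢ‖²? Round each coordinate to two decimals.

(8.30, 7.47)

The minimiser of Σwᵢ‖p−pᵢ‖² is the weighted centroid p* = (Σwᵢpᵢ)/(Σwᵢ).
Σwᵢ = 1387.
Σwᵢxᵢ = 80·1 + 800·8 + 300·10 + 7·5 + 200·10 = 11515.
Σwᵢyᵢ = 80·2 + 800·10 + 300·3 + 7·15 + 200·6 = 10365.
x* = 11515/1387 = 8.30, y* = 10365/1387 = 7.47.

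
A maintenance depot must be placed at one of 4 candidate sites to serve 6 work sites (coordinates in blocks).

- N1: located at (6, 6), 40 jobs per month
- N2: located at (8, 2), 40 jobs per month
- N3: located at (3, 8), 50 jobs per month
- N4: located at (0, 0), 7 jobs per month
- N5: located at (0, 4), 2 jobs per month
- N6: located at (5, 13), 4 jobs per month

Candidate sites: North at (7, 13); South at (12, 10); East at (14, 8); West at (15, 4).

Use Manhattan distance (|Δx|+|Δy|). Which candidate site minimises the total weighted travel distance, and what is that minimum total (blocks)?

North, total 1430 blocks

Total weighted distance at each candidate:
  North (7, 13): total = 1430
  South (12, 10): total = 1660
  East (14, 8): total = 1676
  West (15, 4): total = 1839
Minimum is at North with total 1430 blocks.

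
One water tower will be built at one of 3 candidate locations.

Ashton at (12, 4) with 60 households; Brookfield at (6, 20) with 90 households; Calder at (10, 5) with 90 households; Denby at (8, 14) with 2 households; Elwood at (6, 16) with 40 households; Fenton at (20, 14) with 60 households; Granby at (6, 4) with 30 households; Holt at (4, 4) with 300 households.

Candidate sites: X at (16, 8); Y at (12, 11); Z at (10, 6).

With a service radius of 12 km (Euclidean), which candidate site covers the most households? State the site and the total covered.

Y, covering 672

Coverage radius r = 12 km; a point is covered iff (Δx)²+(Δy)² ≤ 12² = 144.
  X (16, 8): covers {Ashton, Calder, Denby, Fenton, Granby} → 242
  Y (12, 11): covers {Ashton, Brookfield, Calder, Denby, Elwood, Fenton, Granby, Holt} → 672
  Z (10, 6): covers {Ashton, Calder, Denby, Elwood, Granby, Holt} → 522
Maximum coverage at Y: 672 households.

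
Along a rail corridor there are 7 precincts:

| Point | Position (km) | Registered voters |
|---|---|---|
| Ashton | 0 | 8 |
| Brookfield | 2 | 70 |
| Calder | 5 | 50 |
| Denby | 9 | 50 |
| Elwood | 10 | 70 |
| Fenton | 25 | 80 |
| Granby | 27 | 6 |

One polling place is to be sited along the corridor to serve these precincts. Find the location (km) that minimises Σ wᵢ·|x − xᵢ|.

x = 9

For a sum of weighted absolute distances on a line, the optimum is the weighted median (not the mean). Total weight W = 334; half-weight = 167.
Sort by position and accumulate weight:
  km 0 (Ashton, w=8) → cum 8
  km 2 (Brookfield, w=70) → cum 78
  km 5 (Calder, w=50) → cum 128
  km 9 (Denby, w=50) → cum 178  ≥ 167 → median here
  km 10 (Elwood, w=70) → cum 248
  km 25 (Fenton, w=80) → cum 328
  km 27 (Granby, w=6) → cum 334
Optimal location: km 9.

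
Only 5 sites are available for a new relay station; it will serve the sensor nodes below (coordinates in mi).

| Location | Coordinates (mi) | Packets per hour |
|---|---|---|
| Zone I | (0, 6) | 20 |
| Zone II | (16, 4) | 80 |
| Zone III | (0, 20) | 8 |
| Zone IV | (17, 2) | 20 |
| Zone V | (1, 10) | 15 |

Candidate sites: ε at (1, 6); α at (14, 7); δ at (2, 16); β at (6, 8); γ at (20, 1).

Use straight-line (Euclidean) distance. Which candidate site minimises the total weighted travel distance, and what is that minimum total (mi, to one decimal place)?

α, total 1038.7 mi

Total weighted distance at each candidate:
  ε (1, 6): total = 1732.8
  α (14, 7): total = 1038.7
  δ (2, 16): total = 2216.5
  β (6, 8): total = 1426.8
  γ (20, 1): total = 1411.6
Minimum is at α with total 1038.7 mi.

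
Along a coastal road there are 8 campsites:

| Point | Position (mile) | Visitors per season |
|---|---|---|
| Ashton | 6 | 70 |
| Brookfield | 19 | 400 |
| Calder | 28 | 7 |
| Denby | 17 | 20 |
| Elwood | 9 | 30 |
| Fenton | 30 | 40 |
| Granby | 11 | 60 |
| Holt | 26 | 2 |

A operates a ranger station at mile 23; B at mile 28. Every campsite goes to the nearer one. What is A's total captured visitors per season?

The indifferent point is the midpoint (23+28)/2 = 25.5; campsites left of it (closer to A at 23) go to A, those right go to B.
  Ashton at 6 (w=70) → A
  Elwood at 9 (w=30) → A
  Granby at 11 (w=60) → A
  Denby at 17 (w=20) → A
  Brookfield at 19 (w=400) → A
  Holt at 26 (w=2) → B
  Calder at 28 (w=7) → B
  Fenton at 30 (w=40) → B
A captures 580; B captures 49.

580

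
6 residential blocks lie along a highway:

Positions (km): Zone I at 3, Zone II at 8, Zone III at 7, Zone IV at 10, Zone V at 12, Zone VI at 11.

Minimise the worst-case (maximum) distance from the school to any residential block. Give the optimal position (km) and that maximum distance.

The 1-center on a line is the midpoint of the two extreme points: leftmost at 3, rightmost at 12.
Optimal location = (3 + 12)/2 = 7.5; maximum distance = (12 − 3)/2 = 4.5.

location 7.5, max distance 4.5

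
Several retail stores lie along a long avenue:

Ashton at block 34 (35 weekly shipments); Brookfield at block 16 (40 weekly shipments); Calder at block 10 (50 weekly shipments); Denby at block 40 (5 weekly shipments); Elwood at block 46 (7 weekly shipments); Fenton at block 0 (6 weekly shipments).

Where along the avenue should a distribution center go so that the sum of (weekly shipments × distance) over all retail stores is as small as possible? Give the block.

x = 16

For a sum of weighted absolute distances on a line, the optimum is the weighted median (not the mean). Total weight W = 143; half-weight = 71.5.
Sort by position and accumulate weight:
  block 0 (Fenton, w=6) → cum 6
  block 10 (Calder, w=50) → cum 56
  block 16 (Brookfield, w=40) → cum 96  ≥ 71.5 → median here
  block 34 (Ashton, w=35) → cum 131
  block 40 (Denby, w=5) → cum 136
  block 46 (Elwood, w=7) → cum 143
Optimal location: block 16.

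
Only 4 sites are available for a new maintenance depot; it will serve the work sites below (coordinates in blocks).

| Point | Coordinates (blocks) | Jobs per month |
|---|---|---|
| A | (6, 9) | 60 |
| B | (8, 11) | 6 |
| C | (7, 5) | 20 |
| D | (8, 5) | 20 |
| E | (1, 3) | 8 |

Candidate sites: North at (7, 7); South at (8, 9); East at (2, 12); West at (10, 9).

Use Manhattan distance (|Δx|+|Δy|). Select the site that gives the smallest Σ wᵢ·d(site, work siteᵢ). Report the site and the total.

North, total 390 blocks

Total weighted distance at each candidate:
  North (7, 7): total = 390
  South (8, 9): total = 416
  East (2, 12): total = 1042
  West (10, 9): total = 644
Minimum is at North with total 390 blocks.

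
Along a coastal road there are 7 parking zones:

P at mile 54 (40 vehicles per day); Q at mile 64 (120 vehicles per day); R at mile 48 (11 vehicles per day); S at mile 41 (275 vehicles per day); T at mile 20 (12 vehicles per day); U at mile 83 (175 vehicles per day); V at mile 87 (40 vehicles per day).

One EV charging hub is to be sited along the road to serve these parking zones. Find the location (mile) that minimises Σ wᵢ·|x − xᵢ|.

For a sum of weighted absolute distances on a line, the optimum is the weighted median (not the mean). Total weight W = 673; half-weight = 336.5.
Sort by position and accumulate weight:
  mile 20 (T, w=12) → cum 12
  mile 41 (S, w=275) → cum 287
  mile 48 (R, w=11) → cum 298
  mile 54 (P, w=40) → cum 338  ≥ 336.5 → median here
  mile 64 (Q, w=120) → cum 458
  mile 83 (U, w=175) → cum 633
  mile 87 (V, w=40) → cum 673
Optimal location: mile 54.

x = 54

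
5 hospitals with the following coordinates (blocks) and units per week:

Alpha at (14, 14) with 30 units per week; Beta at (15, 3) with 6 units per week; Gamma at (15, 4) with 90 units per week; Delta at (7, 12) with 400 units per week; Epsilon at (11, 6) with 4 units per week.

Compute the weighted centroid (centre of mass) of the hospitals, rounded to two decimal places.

The minimiser of Σwᵢ‖p−pᵢ‖² is the weighted centroid p* = (Σwᵢpᵢ)/(Σwᵢ).
Σwᵢ = 530.
Σwᵢxᵢ = 30·14 + 6·15 + 90·15 + 400·7 + 4·11 = 4704.
Σwᵢyᵢ = 30·14 + 6·3 + 90·4 + 400·12 + 4·6 = 5622.
x* = 4704/530 = 8.88, y* = 5622/530 = 10.61.

(8.88, 10.61)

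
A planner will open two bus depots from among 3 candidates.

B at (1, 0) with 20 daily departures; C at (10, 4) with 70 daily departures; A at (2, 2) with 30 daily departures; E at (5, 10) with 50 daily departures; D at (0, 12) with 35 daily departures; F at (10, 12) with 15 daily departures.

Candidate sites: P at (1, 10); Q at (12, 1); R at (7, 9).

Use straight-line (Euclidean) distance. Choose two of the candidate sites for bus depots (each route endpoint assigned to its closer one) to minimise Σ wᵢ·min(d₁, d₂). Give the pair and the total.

Evaluate every pair (each demand assigned to the nearer of the two):
  {P, R}: total = 1103.7
  {P, Q}: total = 1110.8
  {Q, R}: total = 1168.8
Best pair: {P, R} with total 1103.7.

{P, R}, total 1103.7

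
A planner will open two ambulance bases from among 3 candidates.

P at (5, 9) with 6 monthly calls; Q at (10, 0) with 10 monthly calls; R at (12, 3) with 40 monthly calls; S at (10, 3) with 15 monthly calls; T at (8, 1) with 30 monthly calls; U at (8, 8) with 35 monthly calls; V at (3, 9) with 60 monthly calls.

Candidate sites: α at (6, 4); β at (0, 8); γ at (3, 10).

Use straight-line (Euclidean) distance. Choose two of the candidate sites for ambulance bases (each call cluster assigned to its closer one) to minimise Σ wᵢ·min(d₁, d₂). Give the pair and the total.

Evaluate every pair (each demand assigned to the nearer of the two):
  {α, γ}: total = 699.8
  {α, β}: total = 846.7
  {β, γ}: total = 1297.4
Best pair: {α, γ} with total 699.8.

{α, γ}, total 699.8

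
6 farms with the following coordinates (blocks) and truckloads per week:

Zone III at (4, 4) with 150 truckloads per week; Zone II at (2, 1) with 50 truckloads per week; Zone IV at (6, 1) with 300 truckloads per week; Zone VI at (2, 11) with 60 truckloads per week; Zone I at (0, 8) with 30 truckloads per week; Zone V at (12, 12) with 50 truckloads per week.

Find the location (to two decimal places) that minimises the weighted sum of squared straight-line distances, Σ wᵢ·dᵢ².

(5.03, 3.83)

The minimiser of Σwᵢ‖p−pᵢ‖² is the weighted centroid p* = (Σwᵢpᵢ)/(Σwᵢ).
Σwᵢ = 640.
Σwᵢxᵢ = 150·4 + 50·2 + 300·6 + 60·2 + 30·0 + 50·12 = 3220.
Σwᵢyᵢ = 150·4 + 50·1 + 300·1 + 60·11 + 30·8 + 50·12 = 2450.
x* = 3220/640 = 5.03, y* = 2450/640 = 3.83.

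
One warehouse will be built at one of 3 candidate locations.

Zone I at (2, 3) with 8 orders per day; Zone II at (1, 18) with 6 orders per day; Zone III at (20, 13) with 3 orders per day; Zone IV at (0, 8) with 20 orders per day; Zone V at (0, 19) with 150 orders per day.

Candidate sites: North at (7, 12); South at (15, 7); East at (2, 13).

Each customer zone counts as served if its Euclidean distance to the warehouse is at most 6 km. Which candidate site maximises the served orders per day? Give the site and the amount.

East, covering 26

Coverage radius r = 6 km; a point is covered iff (Δx)²+(Δy)² ≤ 6² = 36.
  North (7, 12): covers {none} → 0
  South (15, 7): covers {none} → 0
  East (2, 13): covers {Zone II, Zone IV} → 26
Maximum coverage at East: 26 orders per day.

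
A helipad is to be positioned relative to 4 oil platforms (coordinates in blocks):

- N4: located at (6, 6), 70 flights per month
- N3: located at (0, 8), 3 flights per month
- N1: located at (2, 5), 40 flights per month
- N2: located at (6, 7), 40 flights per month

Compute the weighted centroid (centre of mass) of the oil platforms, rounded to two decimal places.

(4.84, 6.04)

The minimiser of Σwᵢ‖p−pᵢ‖² is the weighted centroid p* = (Σwᵢpᵢ)/(Σwᵢ).
Σwᵢ = 153.
Σwᵢxᵢ = 70·6 + 3·0 + 40·2 + 40·6 = 740.
Σwᵢyᵢ = 70·6 + 3·8 + 40·5 + 40·7 = 924.
x* = 740/153 = 4.84, y* = 924/153 = 6.04.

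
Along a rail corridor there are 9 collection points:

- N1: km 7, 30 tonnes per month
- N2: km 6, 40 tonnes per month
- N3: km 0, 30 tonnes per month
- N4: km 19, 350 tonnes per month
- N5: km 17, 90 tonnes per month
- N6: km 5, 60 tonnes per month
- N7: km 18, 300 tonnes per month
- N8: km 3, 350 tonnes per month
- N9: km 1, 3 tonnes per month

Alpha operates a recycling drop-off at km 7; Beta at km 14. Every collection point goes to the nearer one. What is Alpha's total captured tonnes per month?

513

The indifferent point is the midpoint (7+14)/2 = 10.5; collection points left of it (closer to Alpha at 7) go to Alpha, those right go to Beta.
  N3 at 0 (w=30) → Alpha
  N9 at 1 (w=3) → Alpha
  N8 at 3 (w=350) → Alpha
  N6 at 5 (w=60) → Alpha
  N2 at 6 (w=40) → Alpha
  N1 at 7 (w=30) → Alpha
  N5 at 17 (w=90) → Beta
  N7 at 18 (w=300) → Beta
  N4 at 19 (w=350) → Beta
Alpha captures 513; Beta captures 740.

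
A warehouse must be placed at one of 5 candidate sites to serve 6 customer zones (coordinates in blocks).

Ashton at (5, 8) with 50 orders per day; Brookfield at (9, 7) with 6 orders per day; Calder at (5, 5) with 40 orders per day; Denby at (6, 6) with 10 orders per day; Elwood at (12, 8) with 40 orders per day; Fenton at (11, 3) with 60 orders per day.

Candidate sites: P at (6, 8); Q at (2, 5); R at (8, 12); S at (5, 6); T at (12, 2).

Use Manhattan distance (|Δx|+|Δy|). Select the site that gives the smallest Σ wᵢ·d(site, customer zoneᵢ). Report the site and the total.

Total weighted distance at each candidate:
  P (6, 8): total = 1094
  Q (2, 5): total = 1704
  R (8, 12): total = 1906
  S (5, 6): total = 1080
  T (12, 2): total = 1558
Minimum is at S with total 1080 blocks.

S, total 1080 blocks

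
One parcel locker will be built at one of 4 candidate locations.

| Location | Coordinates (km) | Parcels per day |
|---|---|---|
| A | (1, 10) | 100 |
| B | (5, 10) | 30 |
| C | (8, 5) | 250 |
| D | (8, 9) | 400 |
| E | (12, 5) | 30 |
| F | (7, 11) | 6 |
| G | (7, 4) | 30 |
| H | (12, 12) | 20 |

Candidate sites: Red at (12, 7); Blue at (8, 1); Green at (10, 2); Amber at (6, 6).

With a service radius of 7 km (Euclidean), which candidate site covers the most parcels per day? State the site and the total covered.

Coverage radius r = 7 km; a point is covered iff (Δx)²+(Δy)² ≤ 7² = 49.
  Red (12, 7): covers {C, D, E, F, G, H} → 736
  Blue (8, 1): covers {C, E, G} → 310
  Green (10, 2): covers {C, E, G} → 310
  Amber (6, 6): covers {A, B, C, D, E, F, G} → 846
Maximum coverage at Amber: 846 parcels per day.

Amber, covering 846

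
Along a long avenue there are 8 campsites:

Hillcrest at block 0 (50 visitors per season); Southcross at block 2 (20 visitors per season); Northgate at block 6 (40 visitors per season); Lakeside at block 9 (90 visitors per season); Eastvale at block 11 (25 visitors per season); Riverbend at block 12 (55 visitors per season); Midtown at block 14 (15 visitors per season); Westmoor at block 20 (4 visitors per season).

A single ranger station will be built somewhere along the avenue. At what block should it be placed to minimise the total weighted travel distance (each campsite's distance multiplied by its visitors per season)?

For a sum of weighted absolute distances on a line, the optimum is the weighted median (not the mean). Total weight W = 299; half-weight = 149.5.
Sort by position and accumulate weight:
  block 0 (Hillcrest, w=50) → cum 50
  block 2 (Southcross, w=20) → cum 70
  block 6 (Northgate, w=40) → cum 110
  block 9 (Lakeside, w=90) → cum 200  ≥ 149.5 → median here
  block 11 (Eastvale, w=25) → cum 225
  block 12 (Riverbend, w=55) → cum 280
  block 14 (Midtown, w=15) → cum 295
  block 20 (Westmoor, w=4) → cum 299
Optimal location: block 9.

x = 9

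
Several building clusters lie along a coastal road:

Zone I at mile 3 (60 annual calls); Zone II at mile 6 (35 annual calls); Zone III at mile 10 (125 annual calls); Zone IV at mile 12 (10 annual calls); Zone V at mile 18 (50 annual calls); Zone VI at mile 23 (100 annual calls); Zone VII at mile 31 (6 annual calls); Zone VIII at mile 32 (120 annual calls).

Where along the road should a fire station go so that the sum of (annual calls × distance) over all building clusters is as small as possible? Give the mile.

For a sum of weighted absolute distances on a line, the optimum is the weighted median (not the mean). Total weight W = 506; half-weight = 253.
Sort by position and accumulate weight:
  mile 3 (Zone I, w=60) → cum 60
  mile 6 (Zone II, w=35) → cum 95
  mile 10 (Zone III, w=125) → cum 220
  mile 12 (Zone IV, w=10) → cum 230
  mile 18 (Zone V, w=50) → cum 280  ≥ 253 → median here
  mile 23 (Zone VI, w=100) → cum 380
  mile 31 (Zone VII, w=6) → cum 386
  mile 32 (Zone VIII, w=120) → cum 506
Optimal location: mile 18.

x = 18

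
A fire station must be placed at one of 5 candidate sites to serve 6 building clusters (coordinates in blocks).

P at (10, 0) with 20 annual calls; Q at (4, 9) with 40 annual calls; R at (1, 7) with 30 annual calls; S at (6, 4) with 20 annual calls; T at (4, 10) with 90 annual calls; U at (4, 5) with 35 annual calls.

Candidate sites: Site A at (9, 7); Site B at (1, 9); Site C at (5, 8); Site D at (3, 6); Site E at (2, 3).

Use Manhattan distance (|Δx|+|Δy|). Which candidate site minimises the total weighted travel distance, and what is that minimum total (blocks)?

Site C, total 1000 blocks

Total weighted distance at each candidate:
  Site A (9, 7): total = 1765
  Site B (1, 9): total = 1345
  Site C (5, 8): total = 1000
  Site D (3, 6): total = 1130
  Site E (2, 3): total = 1740
Minimum is at Site C with total 1000 blocks.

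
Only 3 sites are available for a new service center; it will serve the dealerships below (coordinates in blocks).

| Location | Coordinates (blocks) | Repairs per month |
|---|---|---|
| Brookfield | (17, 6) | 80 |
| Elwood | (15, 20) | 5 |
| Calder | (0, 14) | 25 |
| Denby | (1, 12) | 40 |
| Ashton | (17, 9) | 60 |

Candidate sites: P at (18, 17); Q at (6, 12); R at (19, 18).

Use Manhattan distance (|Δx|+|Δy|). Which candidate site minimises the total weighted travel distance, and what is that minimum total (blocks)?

Q, total 2685 blocks

Total weighted distance at each candidate:
  P (18, 17): total = 2935
  Q (6, 12): total = 2685
  R (19, 18): total = 3345
Minimum is at Q with total 2685 blocks.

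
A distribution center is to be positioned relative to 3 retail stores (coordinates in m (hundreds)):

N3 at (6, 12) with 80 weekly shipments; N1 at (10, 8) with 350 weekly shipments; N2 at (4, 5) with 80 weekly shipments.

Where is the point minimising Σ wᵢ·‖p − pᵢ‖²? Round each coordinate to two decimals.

The minimiser of Σwᵢ‖p−pᵢ‖² is the weighted centroid p* = (Σwᵢpᵢ)/(Σwᵢ).
Σwᵢ = 510.
Σwᵢxᵢ = 80·6 + 350·10 + 80·4 = 4300.
Σwᵢyᵢ = 80·12 + 350·8 + 80·5 = 4160.
x* = 4300/510 = 8.43, y* = 4160/510 = 8.16.

(8.43, 8.16)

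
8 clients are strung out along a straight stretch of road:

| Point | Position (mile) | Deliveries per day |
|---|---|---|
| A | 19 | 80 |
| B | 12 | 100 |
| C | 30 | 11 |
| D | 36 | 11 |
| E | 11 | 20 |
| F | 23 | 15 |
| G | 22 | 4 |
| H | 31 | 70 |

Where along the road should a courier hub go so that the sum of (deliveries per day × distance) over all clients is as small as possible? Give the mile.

For a sum of weighted absolute distances on a line, the optimum is the weighted median (not the mean). Total weight W = 311; half-weight = 155.5.
Sort by position and accumulate weight:
  mile 11 (E, w=20) → cum 20
  mile 12 (B, w=100) → cum 120
  mile 19 (A, w=80) → cum 200  ≥ 155.5 → median here
  mile 22 (G, w=4) → cum 204
  mile 23 (F, w=15) → cum 219
  mile 30 (C, w=11) → cum 230
  mile 31 (H, w=70) → cum 300
  mile 36 (D, w=11) → cum 311
Optimal location: mile 19.

x = 19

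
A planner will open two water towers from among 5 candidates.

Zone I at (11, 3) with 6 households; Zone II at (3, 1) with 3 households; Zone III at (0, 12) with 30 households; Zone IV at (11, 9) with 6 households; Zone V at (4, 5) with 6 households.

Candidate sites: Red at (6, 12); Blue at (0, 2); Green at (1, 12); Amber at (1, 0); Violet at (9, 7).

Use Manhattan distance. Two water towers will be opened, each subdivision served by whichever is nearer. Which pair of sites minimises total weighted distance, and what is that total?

{Green, Violet}, total 168

Evaluate every pair (each demand assigned to the nearer of the two):
  {Green, Violet}: total = 168
  {Blue, Green}: total = 234
  {Green, Amber}: total = 243
  {Red, Green}: total = 255
  {Red, Violet}: total = 318
  {Red, Blue}: total = 354
  {Red, Amber}: total = 363
  {Blue, Violet}: total = 414
  {Amber, Violet}: total = 501
  {Blue, Amber}: total = 531
Best pair: {Green, Violet} with total 168.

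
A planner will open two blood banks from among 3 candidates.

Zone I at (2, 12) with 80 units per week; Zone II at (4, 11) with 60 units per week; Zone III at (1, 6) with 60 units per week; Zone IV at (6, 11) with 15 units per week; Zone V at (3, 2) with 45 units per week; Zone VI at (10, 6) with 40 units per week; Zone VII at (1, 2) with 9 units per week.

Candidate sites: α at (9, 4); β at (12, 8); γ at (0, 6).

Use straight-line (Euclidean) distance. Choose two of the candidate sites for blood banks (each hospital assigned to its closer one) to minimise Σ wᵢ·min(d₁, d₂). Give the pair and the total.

{α, γ}, total 1415.9

Evaluate every pair (each demand assigned to the nearer of the two):
  {α, γ}: total = 1415.9
  {β, γ}: total = 1426.0
  {α, β}: total = 2406.7
Best pair: {α, γ} with total 1415.9.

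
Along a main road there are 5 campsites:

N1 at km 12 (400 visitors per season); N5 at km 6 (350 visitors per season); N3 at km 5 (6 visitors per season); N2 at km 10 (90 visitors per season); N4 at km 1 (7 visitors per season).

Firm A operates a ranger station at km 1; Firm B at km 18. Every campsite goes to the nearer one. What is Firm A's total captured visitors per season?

363

The indifferent point is the midpoint (1+18)/2 = 9.5; campsites left of it (closer to Firm A at 1) go to Firm A, those right go to Firm B.
  N4 at 1 (w=7) → Firm A
  N3 at 5 (w=6) → Firm A
  N5 at 6 (w=350) → Firm A
  N2 at 10 (w=90) → Firm B
  N1 at 12 (w=400) → Firm B
Firm A captures 363; Firm B captures 490.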